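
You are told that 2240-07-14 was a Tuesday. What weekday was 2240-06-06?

Count forward from the earlier date (June 6, 2240) to the later (July 14, 2240):
June 2240: 30 − 6 = 24 days remain.
July 1–14, 2240: 14 days.
Total: 24 + 14 = 38 days.
38 mod 7 = 3, so 3 days before Tuesday is Saturday.

Saturday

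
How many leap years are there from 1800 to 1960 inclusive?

39

Years divisible by 4: 1800, 1804, …, 1960 — 41 in all.
Of these, 1800, 1900 are divisible by 100 but not 400, so not leap.
Leap years: 41 − 2 = 39.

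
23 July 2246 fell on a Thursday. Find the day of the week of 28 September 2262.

Day-of-year of July 23, 2246: 204.
Day-of-year of September 28, 2262: 271.
2246 has 365 days, so 365 − 204 = 161 days remain in 2246.
Full years 2247–2261: 11 common + 4 leap = 11×365 + 4×366 = 5479 days.
Total: 161 + 5479 + 271 = 5911 days.
5911 mod 7 = 3, so 3 days after Thursday is Sunday.

Sunday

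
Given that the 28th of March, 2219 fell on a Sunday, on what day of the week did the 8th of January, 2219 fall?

Friday

Count forward from the earlier date (January 8, 2219) to the later (March 28, 2219):
January 2219: 31 − 8 = 23 days remain.
Then February 2219 (28): 28 days.
March 1–28, 2219: 28 days.
Total: 23 + 28 + 28 = 79 days.
79 mod 7 = 2, so 2 days before Sunday is Friday.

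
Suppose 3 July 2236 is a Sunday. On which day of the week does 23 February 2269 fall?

Tuesday

Day-of-year of July 3, 2236: 185.
Day-of-year of February 23, 2269: 54.
2236 has 366 days, so 366 − 185 = 181 days remain in 2236.
Full years 2237–2268: 24 common + 8 leap = 24×365 + 8×366 = 11688 days.
Total: 181 + 11688 + 54 = 11923 days.
11923 mod 7 = 2, so 2 days after Sunday is Tuesday.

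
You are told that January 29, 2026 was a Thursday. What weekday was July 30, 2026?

January 2026: 31 − 29 = 2 days remain.
Then February 2026 (28), March (31), April (30), May (31), June (30): 28 + 31 + 30 + 31 + 30 = 150 days.
July 1–30, 2026: 30 days.
Total: 2 + 150 + 30 = 182 days.
182 is a multiple of 7, so July 30, 2026 falls on the same weekday: Thursday.

Thursday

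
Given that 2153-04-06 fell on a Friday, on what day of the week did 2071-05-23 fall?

Count forward from the earlier date (May 23, 2071) to the later (April 6, 2153):
Day-of-year of May 23, 2071: 143.
Day-of-year of April 6, 2153: 96.
2071 has 365 days, so 365 − 143 = 222 days remain in 2071.
Full years 2072–2152: 61 common + 20 leap = 61×365 + 20×366 = 29585 days.
Total: 222 + 29585 + 96 = 29903 days.
29903 mod 7 = 6, so 6 days before Friday is Saturday.

Saturday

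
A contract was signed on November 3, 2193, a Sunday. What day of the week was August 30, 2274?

Day-of-year of November 3, 2193: 307.
Day-of-year of August 30, 2274: 242.
2193 has 365 days, so 365 − 307 = 58 days remain in 2193.
Full years 2194–2273: 61 common + 19 leap = 61×365 + 19×366 = 29219 days.
Total: 58 + 29219 + 242 = 29519 days.
29519 is a multiple of 7, so August 30, 2274 falls on the same weekday: Sunday.

Sunday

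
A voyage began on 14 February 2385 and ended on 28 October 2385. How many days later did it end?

February 2385: 28 − 14 = 14 days remain (2385 is not a leap year, so February has 28 days).
Then March (31), April (30), May (31), June (30), July (31), August (31), September (30): 31 + 30 + 31 + 30 + 31 + 31 + 30 = 214 days.
October 1–28, 2385: 28 days.
Total: 14 + 214 + 28 = 256 days.

256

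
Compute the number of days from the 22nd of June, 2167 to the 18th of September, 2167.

88

June 2167: 30 − 22 = 8 days remain.
Then July (31), August (31): 31 + 31 = 62 days.
September 1–18, 2167: 18 days.
Total: 8 + 62 + 18 = 88 days.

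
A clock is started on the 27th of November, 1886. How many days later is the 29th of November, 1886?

2

Within November 1886: 29 − 27 = 2 days.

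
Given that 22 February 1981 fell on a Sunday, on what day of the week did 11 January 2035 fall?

From February 22, 1981 to February 22, 2034: 53 years, of which 13 contain a Feb 29 — 40×365 + 13×366 = 19358 days.
(2000 is a leap year (divisible by 400).)
February 2034: 28 − 22 = 6 days remain (2034 is not a leap year, so February has 28 days).
Then 10 full months totalling 306 days.
January 1–11, 2035: 11 days.
Residual: 323 days.
Total: 19681 days.
19681 mod 7 = 4, so 4 days after Sunday is Thursday.

Thursday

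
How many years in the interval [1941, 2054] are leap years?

Years divisible by 4: 1944, 1948, …, 2052 — 28 in all.
2000 is divisible by 400, so still leap.
No century exceptions apply. Count: 28.

28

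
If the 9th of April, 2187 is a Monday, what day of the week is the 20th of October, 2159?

Count forward from the earlier date (October 20, 2159) to the later (April 9, 2187):
From October 20, 2159 to October 20, 2186: 27 years, of which 7 contain a Feb 29 — 20×365 + 7×366 = 9862 days.
October 2186: 31 − 20 = 11 days remain.
Then November (30), December (31), January (31), February 2187 (28), March (31): 30 + 31 + 31 + 28 + 31 = 151 days.
April 1–9, 2187: 9 days.
Residual: 171 days.
Total: 10033 days.
10033 mod 7 = 2, so 2 days before Monday is Saturday.

Saturday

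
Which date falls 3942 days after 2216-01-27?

2226-11-12

Count 3942 days after January 27, 2216:
Day-of-year of January 27, 2216: 27.
Day-of-year of November 12, 2226: 316.
2216 has 366 days, so 366 − 27 = 339 days remain in 2216.
Full years 2217–2225: 7 common + 2 leap = 7×365 + 2×366 = 3287 days.
Total: 339 + 3287 + 316 = 3942 days.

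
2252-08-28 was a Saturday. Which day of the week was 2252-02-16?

Monday

Count forward from the earlier date (February 16, 2252) to the later (August 28, 2252):
February 2252: 29 − 16 = 13 days remain (2252 is a leap year, so February has 29 days).
Then March (31), April (30), May (31), June (30), July (31): 31 + 30 + 31 + 30 + 31 = 153 days.
August 1–28, 2252: 28 days.
Total: 13 + 153 + 28 = 194 days.
194 mod 7 = 5, so 5 days before Saturday is Monday.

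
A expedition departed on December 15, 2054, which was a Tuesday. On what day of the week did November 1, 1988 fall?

Tuesday

Count forward from the earlier date (November 1, 1988) to the later (December 15, 2054):
From November 1, 1988 to November 1, 2054: 66 years, of which 16 contain a Feb 29 — 50×365 + 16×366 = 24106 days.
(2000 is a leap year (divisible by 400).)
November 2054: 30 − 1 = 29 days remain.
December 1–15, 2054: 15 days.
Residual: 44 days.
Total: 24150 days.
24150 is a multiple of 7, so November 1, 1988 falls on the same weekday: Tuesday.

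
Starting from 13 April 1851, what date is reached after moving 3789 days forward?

27 August 1861

Count 3789 days after April 13, 1851:
From April 13, 1851 to April 13, 1861: 10 years, of which 3 contain a Feb 29 — 7×365 + 3×366 = 3653 days.
April 1861: 30 − 13 = 17 days remain.
Then May (31), June (30), July (31): 31 + 30 + 31 = 92 days.
August 1–27, 1861: 27 days.
Residual: 136 days.
Total: 3789 days.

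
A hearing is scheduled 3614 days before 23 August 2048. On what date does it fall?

1 October 2038

Count 3614 days before August 23, 2048:
Day-of-year of October 1, 2038: 274.
Day-of-year of August 23, 2048: 236.
2038 has 365 days, so 365 − 274 = 91 days remain in 2038.
Full years 2039–2047: 7 common + 2 leap = 7×365 + 2×366 = 3287 days.
Total: 91 + 3287 + 236 = 3614 days.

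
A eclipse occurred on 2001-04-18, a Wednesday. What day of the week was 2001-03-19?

Count forward from the earlier date (March 19, 2001) to the later (April 18, 2001):
March 2001: 31 − 19 = 12 days remain.
April 1–18, 2001: 18 days.
Total: 12 + 18 = 30 days.
30 mod 7 = 2, so 2 days before Wednesday is Monday.

Monday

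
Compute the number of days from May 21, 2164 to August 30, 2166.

831

May 21, 2164 → May 21, 2165: 365 days.
May 21, 2165 → May 21, 2166: 365 days.
May 2166: 31 − 21 = 10 days remain.
Then June (30), July (31): 30 + 31 = 61 days.
August 1–30, 2166: 30 days.
Residual: 101 days.
Total: 831 days.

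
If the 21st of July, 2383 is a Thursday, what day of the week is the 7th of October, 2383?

Friday

July 2383: 31 − 21 = 10 days remain.
Then August (31), September (30): 31 + 30 = 61 days.
October 1–7, 2383: 7 days.
Total: 10 + 61 + 7 = 78 days.
78 mod 7 = 1, so 1 day after Thursday is Friday.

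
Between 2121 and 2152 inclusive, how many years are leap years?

8

Years divisible by 4 in [2121, 2152]: 2124, 2128, 2132, 2136, 2140, 2144, 2148, 2152.
No century exceptions apply. Count: 8.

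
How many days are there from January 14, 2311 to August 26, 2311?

January 2311: 31 − 14 = 17 days remain.
Then February 2311 (28), March (31), April (30), May (31), June (30), July (31): 28 + 31 + 30 + 31 + 30 + 31 = 181 days.
August 1–26, 2311: 26 days.
Total: 17 + 181 + 26 = 224 days.

224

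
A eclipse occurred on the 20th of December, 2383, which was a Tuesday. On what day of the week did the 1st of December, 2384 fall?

Saturday

December 2383: 31 − 20 = 11 days remain.
Then 11 full months totalling 335 days.
December 1, 2384: 1 day.
Total: 11 + 335 + 1 = 347 days.
347 mod 7 = 4, so 4 days after Tuesday is Saturday.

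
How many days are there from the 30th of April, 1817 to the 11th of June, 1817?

April 1817: 30 − 30 = 0 days remain.
Then May (31): 31 days.
June 1–11, 1817: 11 days.
Total: 0 + 31 + 11 = 42 days.

42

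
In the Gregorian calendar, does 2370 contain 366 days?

No

2370 is not a leap year.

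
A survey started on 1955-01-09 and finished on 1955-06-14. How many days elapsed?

156

January 1955: 31 − 9 = 22 days remain.
Then February 1955 (28), March (31), April (30), May (31): 28 + 31 + 30 + 31 = 120 days.
June 1–14, 1955: 14 days.
Total: 22 + 120 + 14 = 156 days.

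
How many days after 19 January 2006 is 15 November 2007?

January 19, 2006 → January 19, 2007: 365 days.
January 2007: 31 − 19 = 12 days remain.
Then 9 full months totalling 273 days.
November 1–15, 2007: 15 days.
Residual: 300 days.
Total: 665 days.

665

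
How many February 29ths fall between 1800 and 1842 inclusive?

10

Years divisible by 4 in [1800, 1842]: 1800, 1804, 1808, 1812, 1816, 1820, 1824, 1828, 1832, 1836, 1840.
Of these, 1800 is divisible by 100 but not 400, so not leap.
Leap years: 11 − 1 = 10.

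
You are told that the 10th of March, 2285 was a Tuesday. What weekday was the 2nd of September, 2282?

Count forward from the earlier date (September 2, 2282) to the later (March 10, 2285):
September 2, 2282 → September 2, 2283: 365 days.
September 2, 2283 → September 2, 2284: 366 days (2284 is a leap year).
September 2284: 30 − 2 = 28 days remain.
Then October (31), November (30), December (31), January (31), February 2285 (28): 31 + 30 + 31 + 31 + 28 = 151 days.
March 1–10, 2285: 10 days.
Residual: 189 days.
Total: 920 days.
920 mod 7 = 3, so 3 days before Tuesday is Saturday.

Saturday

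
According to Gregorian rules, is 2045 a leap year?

No

2045 is not a leap year.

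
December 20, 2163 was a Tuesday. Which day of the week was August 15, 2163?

Monday

Count forward from the earlier date (August 15, 2163) to the later (December 20, 2163):
August 2163: 31 − 15 = 16 days remain.
Then September (30), October (31), November (30): 30 + 31 + 30 = 91 days.
December 1–20, 2163: 20 days.
Total: 16 + 91 + 20 = 127 days.
127 mod 7 = 1, so 1 day before Tuesday is Monday.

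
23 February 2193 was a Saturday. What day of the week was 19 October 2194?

Day-of-year of February 23, 2193: 54.
Day-of-year of October 19, 2194: 292.
2193 has 365 days, so 365 − 54 = 311 days remain in 2193.
Total: 311 + 292 = 603 days.
603 mod 7 = 1, so 1 day after Saturday is Sunday.

Sunday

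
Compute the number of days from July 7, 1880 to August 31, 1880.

55

July 1880: 31 − 7 = 24 days remain.
August 1–31, 1880: 31 days.
Total: 24 + 31 = 55 days.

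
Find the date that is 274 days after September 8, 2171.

June 8, 2172

Count 274 days after September 8, 2171:
Day-of-year of September 8, 2171: 251.
Day-of-year of June 8, 2172: 160.
2171 has 365 days, so 365 − 251 = 114 days remain in 2171.
Total: 114 + 160 = 274 days.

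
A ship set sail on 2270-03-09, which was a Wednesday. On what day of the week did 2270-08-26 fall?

March 2270: 31 − 9 = 22 days remain.
Then April (30), May (31), June (30), July (31): 30 + 31 + 30 + 31 = 122 days.
August 1–26, 2270: 26 days.
Total: 22 + 122 + 26 = 170 days.
170 mod 7 = 2, so 2 days after Wednesday is Friday.

Friday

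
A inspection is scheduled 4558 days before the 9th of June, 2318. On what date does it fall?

the 16th of December, 2305

Count 4558 days before June 9, 2318:
Day-of-year of December 16, 2305: 350.
Day-of-year of June 9, 2318: 160.
2305 has 365 days, so 365 − 350 = 15 days remain in 2305.
Full years 2306–2317: 9 common + 3 leap = 9×365 + 3×366 = 4383 days.
Total: 15 + 4383 + 160 = 4558 days.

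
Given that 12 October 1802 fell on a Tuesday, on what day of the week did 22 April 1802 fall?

Count forward from the earlier date (April 22, 1802) to the later (October 12, 1802):
April 1802: 30 − 22 = 8 days remain.
Then May (31), June (30), July (31), August (31), September (30): 31 + 30 + 31 + 31 + 30 = 153 days.
October 1–12, 1802: 12 days.
Total: 8 + 153 + 12 = 173 days.
173 mod 7 = 5, so 5 days before Tuesday is Thursday.

Thursday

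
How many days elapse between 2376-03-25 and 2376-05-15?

51

March 2376: 31 − 25 = 6 days remain.
Then April (30): 30 days.
May 1–15, 2376: 15 days.
Total: 6 + 30 + 15 = 51 days.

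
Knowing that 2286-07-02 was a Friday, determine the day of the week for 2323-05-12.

From July 2, 2286 to July 2, 2322: 36 years, of which 8 contain a Feb 29 — 28×365 + 8×366 = 13148 days.
(2300 is not a leap year (divisible by 100 but not 400).)
July 2322: 31 − 2 = 29 days remain.
Then 9 full months totalling 273 days.
May 1–12, 2323: 12 days.
Residual: 314 days.
Total: 13462 days.
13462 mod 7 = 1, so 1 day after Friday is Saturday.

Saturday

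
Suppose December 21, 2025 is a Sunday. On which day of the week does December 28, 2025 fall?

Within December 2025: 28 − 21 = 7 days.
7 is a multiple of 7, so December 28, 2025 falls on the same weekday: Sunday.

Sunday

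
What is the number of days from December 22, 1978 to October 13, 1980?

December 1978: 31 − 22 = 9 days remain.
Then 21 full months totalling 639 days.
October 1–13, 1980: 13 days.
Total: 9 + 639 + 13 = 661 days.

661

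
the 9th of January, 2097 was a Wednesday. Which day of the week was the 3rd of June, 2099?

January 9, 2097 → January 9, 2098: 365 days.
January 9, 2098 → January 9, 2099: 365 days.
January 2099: 31 − 9 = 22 days remain.
Then February 2099 (28), March (31), April (30), May (31): 28 + 31 + 30 + 31 = 120 days.
June 1–3, 2099: 3 days.
Residual: 145 days.
Total: 875 days.
875 is a multiple of 7, so the 3rd of June, 2099 falls on the same weekday: Wednesday.

Wednesday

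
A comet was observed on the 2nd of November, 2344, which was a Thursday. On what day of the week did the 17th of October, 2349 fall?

Day-of-year of November 2, 2344: 307.
Day-of-year of October 17, 2349: 290.
2344 has 366 days, so 366 − 307 = 59 days remain in 2344.
Full years: 2345: 365; 2346: 365; 2347: 365; 2348: 366. Sum = 1461.
Total: 59 + 1461 + 290 = 1810 days.
1810 mod 7 = 4, so 4 days after Thursday is Monday.

Monday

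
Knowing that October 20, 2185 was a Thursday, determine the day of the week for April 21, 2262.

Day-of-year of October 20, 2185: 293.
Day-of-year of April 21, 2262: 111.
2185 has 365 days, so 365 − 293 = 72 days remain in 2185.
Full years 2186–2261: 58 common + 18 leap = 58×365 + 18×366 = 27758 days.
Total: 72 + 27758 + 111 = 27941 days.
27941 mod 7 = 4, so 4 days after Thursday is Monday.

Monday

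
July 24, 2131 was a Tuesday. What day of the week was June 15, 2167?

Day-of-year of July 24, 2131: 205.
Day-of-year of June 15, 2167: 166.
2131 has 365 days, so 365 − 205 = 160 days remain in 2131.
Full years 2132–2166: 26 common + 9 leap = 26×365 + 9×366 = 12784 days.
Total: 160 + 12784 + 166 = 13110 days.
13110 mod 7 = 6, so 6 days after Tuesday is Monday.

Monday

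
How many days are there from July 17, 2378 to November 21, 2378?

127

July 2378: 31 − 17 = 14 days remain.
Then August (31), September (30), October (31): 31 + 30 + 31 = 92 days.
November 1–21, 2378: 21 days.
Total: 14 + 92 + 21 = 127 days.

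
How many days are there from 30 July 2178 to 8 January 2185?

2354

Day-of-year of July 30, 2178: 211.
Day-of-year of January 8, 2185: 8.
2178 has 365 days, so 365 − 211 = 154 days remain in 2178.
Full years: 2179: 365; 2180: 366; 2181: 365; 2182: 365; 2183: 365; 2184: 366. Sum = 2192.
Total: 154 + 2192 + 8 = 2354 days.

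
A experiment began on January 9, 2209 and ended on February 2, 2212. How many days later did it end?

1119

Day-of-year of January 9, 2209: 9.
Day-of-year of February 2, 2212: 33.
2209 has 365 days, so 365 − 9 = 356 days remain in 2209.
Full years: 2210: 365; 2211: 365. Sum = 730.
Total: 356 + 730 + 33 = 1119 days.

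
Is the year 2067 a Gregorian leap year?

2067 is not a leap year.

No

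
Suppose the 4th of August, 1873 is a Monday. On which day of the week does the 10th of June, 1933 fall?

Day-of-year of August 4, 1873: 216.
Day-of-year of June 10, 1933: 161.
1873 has 365 days, so 365 − 216 = 149 days remain in 1873.
Full years 1874–1932: 45 common + 14 leap = 45×365 + 14×366 = 21549 days.
Total: 149 + 21549 + 161 = 21859 days.
21859 mod 7 = 5, so 5 days after Monday is Saturday.

Saturday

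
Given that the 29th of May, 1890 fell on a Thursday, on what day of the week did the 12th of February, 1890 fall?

Count forward from the earlier date (February 12, 1890) to the later (May 29, 1890):
February 1890: 28 − 12 = 16 days remain (1890 is not a leap year, so February has 28 days).
Then March (31), April (30): 31 + 30 = 61 days.
May 1–29, 1890: 29 days.
Total: 16 + 61 + 29 = 106 days.
106 mod 7 = 1, so 1 day before Thursday is Wednesday.

Wednesday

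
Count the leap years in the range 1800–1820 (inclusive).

5

Years divisible by 4 in [1800, 1820]: 1800, 1804, 1808, 1812, 1816, 1820.
Of these, 1800 is divisible by 100 but not 400, so not leap.
Leap years: 6 − 1 = 5.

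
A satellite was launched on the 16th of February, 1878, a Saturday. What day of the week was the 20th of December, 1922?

From February 16, 1878 to February 16, 1922: 44 years, of which 10 contain a Feb 29 — 34×365 + 10×366 = 16070 days.
(1900 is not a leap year (divisible by 100 but not 400).)
February 1922: 28 − 16 = 12 days remain (1922 is not a leap year, so February has 28 days).
Then 9 full months totalling 275 days.
December 1–20, 1922: 20 days.
Residual: 307 days.
Total: 16377 days.
16377 mod 7 = 4, so 4 days after Saturday is Wednesday.

Wednesday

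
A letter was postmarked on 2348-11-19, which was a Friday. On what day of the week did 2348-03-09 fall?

Tuesday

Count forward from the earlier date (March 9, 2348) to the later (November 19, 2348):
March 2348: 31 − 9 = 22 days remain.
Then April (30), May (31), June (30), July (31), August (31), September (30), October (31): 30 + 31 + 30 + 31 + 31 + 30 + 31 = 214 days.
November 1–19, 2348: 19 days.
Total: 22 + 214 + 19 = 255 days.
255 mod 7 = 3, so 3 days before Friday is Tuesday.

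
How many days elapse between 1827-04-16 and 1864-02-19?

13458

Day-of-year of April 16, 1827: 106.
Day-of-year of February 19, 1864: 50.
1827 has 365 days, so 365 − 106 = 259 days remain in 1827.
Full years 1828–1863: 27 common + 9 leap = 27×365 + 9×366 = 13149 days.
Total: 259 + 13149 + 50 = 13458 days.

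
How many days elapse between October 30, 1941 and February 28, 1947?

1947

October 30, 1941 → October 30, 1942: 365 days.
October 30, 1942 → October 30, 1943: 365 days.
October 30, 1943 → October 30, 1944: 366 days (1944 is a leap year).
October 30, 1944 → October 30, 1945: 365 days.
October 30, 1945 → October 30, 1946: 365 days.
October 1946: 31 − 30 = 1 day remains.
Then November (30), December (31), January (31): 30 + 31 + 31 = 92 days.
February 1–28, 1947: 28 days (1947 is not a leap year).
Residual: 121 days.
Total: 1947 days.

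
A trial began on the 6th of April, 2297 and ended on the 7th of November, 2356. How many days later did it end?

21764

Day-of-year of April 6, 2297: 96.
Day-of-year of November 7, 2356: 312.
2297 has 365 days, so 365 − 96 = 269 days remain in 2297.
Full years 2298–2355: 45 common + 13 leap = 45×365 + 13×366 = 21183 days.
Total: 269 + 21183 + 312 = 21764 days.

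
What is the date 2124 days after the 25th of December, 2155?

the 18th of October, 2161

Count 2124 days after December 25, 2155:
Day-of-year of December 25, 2155: 359.
Day-of-year of October 18, 2161: 291.
2155 has 365 days, so 365 − 359 = 6 days remain in 2155.
Full years: 2156: 366; 2157: 365; 2158: 365; 2159: 365; 2160: 366. Sum = 1827.
Total: 6 + 1827 + 291 = 2124 days.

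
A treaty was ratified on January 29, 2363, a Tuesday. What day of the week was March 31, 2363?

Sunday

January 2363: 31 − 29 = 2 days remain.
Then February 2363 (28): 28 days.
March 1–31, 2363: 31 days.
Total: 2 + 28 + 31 = 61 days.
61 mod 7 = 5, so 5 days after Tuesday is Sunday.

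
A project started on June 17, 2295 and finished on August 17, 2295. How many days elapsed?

June 2295: 30 − 17 = 13 days remain.
Then July (31): 31 days.
August 1–17, 2295: 17 days.
Total: 13 + 31 + 17 = 61 days.

61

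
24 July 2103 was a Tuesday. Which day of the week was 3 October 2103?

Wednesday

July 2103: 31 − 24 = 7 days remain.
Then August (31), September (30): 31 + 30 = 61 days.
October 1–3, 2103: 3 days.
Total: 7 + 61 + 3 = 71 days.
71 mod 7 = 1, so 1 day after Tuesday is Wednesday.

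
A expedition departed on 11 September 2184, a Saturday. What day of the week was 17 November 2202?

From September 11, 2184 to September 11, 2202: 18 years, of which 3 contain a Feb 29 — 15×365 + 3×366 = 6573 days.
(2200 is not a leap year (divisible by 100 but not 400).)
September 2202: 30 − 11 = 19 days remain.
Then October (31): 31 days.
November 1–17, 2202: 17 days.
Residual: 67 days.
Total: 6640 days.
6640 mod 7 = 4, so 4 days after Saturday is Wednesday.

Wednesday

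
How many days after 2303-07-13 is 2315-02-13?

4233

Day-of-year of July 13, 2303: 194.
Day-of-year of February 13, 2315: 44.
2303 has 365 days, so 365 − 194 = 171 days remain in 2303.
Full years 2304–2314: 8 common + 3 leap = 8×365 + 3×366 = 4018 days.
Total: 171 + 4018 + 44 = 4233 days.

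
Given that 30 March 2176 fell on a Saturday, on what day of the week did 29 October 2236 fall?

Saturday

From March 30, 2176 to March 30, 2236: 60 years, of which 14 contain a Feb 29 — 46×365 + 14×366 = 21914 days.
(2200 is not a leap year (divisible by 100 but not 400).)
March 2236: 31 − 30 = 1 day remains.
Then April (30), May (31), June (30), July (31), August (31), September (30): 30 + 31 + 30 + 31 + 31 + 30 = 183 days.
October 1–29, 2236: 29 days.
Residual: 213 days.
Total: 22127 days.
22127 is a multiple of 7, so 29 October 2236 falls on the same weekday: Saturday.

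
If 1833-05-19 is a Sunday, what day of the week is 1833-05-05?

Sunday

Count forward from the earlier date (May 5, 1833) to the later (May 19, 1833):
Within May 1833: 19 − 5 = 14 days.
14 is a multiple of 7, so 1833-05-05 falls on the same weekday: Sunday.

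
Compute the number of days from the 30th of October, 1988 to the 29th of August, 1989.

October 1988: 31 − 30 = 1 day remains.
Then 9 full months totalling 273 days.
August 1–29, 1989: 29 days.
Residual: 303 days.
Total: 303 days.

303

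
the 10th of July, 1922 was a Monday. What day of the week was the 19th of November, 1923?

Monday

July 10, 1922 → July 10, 1923: 365 days.
July 1923: 31 − 10 = 21 days remain.
Then August (31), September (30), October (31): 31 + 30 + 31 = 92 days.
November 1–19, 1923: 19 days.
Residual: 132 days.
Total: 497 days.
497 is a multiple of 7, so the 19th of November, 1923 falls on the same weekday: Monday.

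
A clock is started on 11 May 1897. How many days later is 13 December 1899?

Day-of-year of May 11, 1897: 131.
Day-of-year of December 13, 1899: 347.
1897 has 365 days, so 365 − 131 = 234 days remain in 1897.
Full years: 1898: 365. Sum = 365.
Total: 234 + 365 + 347 = 946 days.

946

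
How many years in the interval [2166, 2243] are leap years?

Years divisible by 4: 2168, 2172, …, 2240 — 19 in all.
Of these, 2200 is divisible by 100 but not 400, so not leap.
Leap years: 19 − 1 = 18.

18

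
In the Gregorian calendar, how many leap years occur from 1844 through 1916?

Years divisible by 4: 1844, 1848, …, 1916 — 19 in all.
Of these, 1900 is divisible by 100 but not 400, so not leap.
Leap years: 19 − 1 = 18.

18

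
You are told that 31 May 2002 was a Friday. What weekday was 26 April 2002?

Count forward from the earlier date (April 26, 2002) to the later (May 31, 2002):
April 2002: 30 − 26 = 4 days remain.
May 1–31, 2002: 31 days.
Total: 4 + 31 = 35 days.
35 is a multiple of 7, so 26 April 2002 falls on the same weekday: Friday.

Friday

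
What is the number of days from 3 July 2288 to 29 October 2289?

483

Day-of-year of July 3, 2288: 185.
Day-of-year of October 29, 2289: 302.
2288 has 366 days, so 366 − 185 = 181 days remain in 2288.
Total: 181 + 302 = 483 days.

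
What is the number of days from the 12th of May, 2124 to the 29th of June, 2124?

48

May 2124: 31 − 12 = 19 days remain.
June 1–29, 2124: 29 days.
Total: 19 + 29 = 48 days.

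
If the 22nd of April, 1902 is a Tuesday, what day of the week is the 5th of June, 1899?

Count forward from the earlier date (June 5, 1899) to the later (April 22, 1902):
June 5, 1899 → June 5, 1900: 365 days (1900 is not a leap year (divisible by 100 but not 400)).
June 5, 1900 → June 5, 1901: 365 days.
June 1901: 30 − 5 = 25 days remain.
Then 9 full months totalling 274 days.
April 1–22, 1902: 22 days.
Residual: 321 days.
Total: 1051 days.
1051 mod 7 = 1, so 1 day before Tuesday is Monday.

Monday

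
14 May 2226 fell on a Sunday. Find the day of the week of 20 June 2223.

Count forward from the earlier date (June 20, 2223) to the later (May 14, 2226):
June 20, 2223 → June 20, 2224: 366 days (2224 is a leap year).
June 20, 2224 → June 20, 2225: 365 days.
June 2225: 30 − 20 = 10 days remain.
Then 10 full months totalling 304 days.
May 1–14, 2226: 14 days.
Residual: 328 days.
Total: 1059 days.
1059 mod 7 = 2, so 2 days before Sunday is Friday.

Friday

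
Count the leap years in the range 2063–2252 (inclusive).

Years divisible by 4: 2064, 2068, …, 2252 — 48 in all.
Of these, 2100, 2200 are divisible by 100 but not 400, so not leap.
Leap years: 48 − 2 = 46.

46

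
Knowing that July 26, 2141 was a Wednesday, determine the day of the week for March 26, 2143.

Tuesday

Day-of-year of July 26, 2141: 207.
Day-of-year of March 26, 2143: 85.
2141 has 365 days, so 365 − 207 = 158 days remain in 2141.
Full years: 2142: 365. Sum = 365.
Total: 158 + 365 + 85 = 608 days.
608 mod 7 = 6, so 6 days after Wednesday is Tuesday.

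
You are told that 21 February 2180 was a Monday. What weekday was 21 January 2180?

Count forward from the earlier date (January 21, 2180) to the later (February 21, 2180):
January 2180: 31 − 21 = 10 days remain.
February 1–21, 2180: 21 days (2180 is a leap year).
Total: 10 + 21 = 31 days.
31 mod 7 = 3, so 3 days before Monday is Friday.

Friday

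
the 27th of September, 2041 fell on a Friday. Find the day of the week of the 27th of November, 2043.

September 2041: 30 − 27 = 3 days remain.
Then 25 full months totalling 761 days.
November 1–27, 2043: 27 days.
Total: 3 + 761 + 27 = 791 days.
791 is a multiple of 7, so the 27th of November, 2043 falls on the same weekday: Friday.

Friday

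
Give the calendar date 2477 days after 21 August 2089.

2 June 2096

Count 2477 days after August 21, 2089:
August 21, 2089 → August 21, 2090: 365 days.
August 21, 2090 → August 21, 2091: 365 days.
August 21, 2091 → August 21, 2092: 366 days (2092 is a leap year).
August 21, 2092 → August 21, 2093: 365 days.
August 21, 2093 → August 21, 2094: 365 days.
August 21, 2094 → August 21, 2095: 365 days.
August 2095: 31 − 21 = 10 days remain.
Then 9 full months totalling 274 days.
June 1–2, 2096: 2 days.
Residual: 286 days.
Total: 2477 days.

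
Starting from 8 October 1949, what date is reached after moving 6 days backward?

2 October 1949

Count 6 days before October 8, 1949:
Within October 1949: 8 − 2 = 6 days.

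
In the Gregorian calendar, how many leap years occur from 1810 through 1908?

Years divisible by 4: 1812, 1816, …, 1908 — 25 in all.
Of these, 1900 is divisible by 100 but not 400, so not leap.
Leap years: 25 − 1 = 24.

24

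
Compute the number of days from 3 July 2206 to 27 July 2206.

24

Within July 2206: 27 − 3 = 24 days.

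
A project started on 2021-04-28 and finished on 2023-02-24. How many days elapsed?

667

April 2021: 30 − 28 = 2 days remain.
Then 21 full months totalling 641 days.
February 1–24, 2023: 24 days (2023 is not a leap year).
Total: 2 + 641 + 24 = 667 days.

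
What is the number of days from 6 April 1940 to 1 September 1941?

513

April 1940: 30 − 6 = 24 days remain.
Then 16 full months totalling 488 days.
September 1, 1941: 1 day.
Total: 24 + 488 + 1 = 513 days.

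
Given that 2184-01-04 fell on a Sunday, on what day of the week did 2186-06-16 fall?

January 2184: 31 − 4 = 27 days remain.
Then 28 full months totalling 851 days.
June 1–16, 2186: 16 days.
Total: 27 + 851 + 16 = 894 days.
894 mod 7 = 5, so 5 days after Sunday is Friday.

Friday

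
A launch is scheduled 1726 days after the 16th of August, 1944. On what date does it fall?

the 8th of May, 1949

Count 1726 days after August 16, 1944:
August 16, 1944 → August 16, 1945: 365 days.
August 16, 1945 → August 16, 1946: 365 days.
August 16, 1946 → August 16, 1947: 365 days.
August 16, 1947 → August 16, 1948: 366 days (1948 is a leap year).
August 1948: 31 − 16 = 15 days remain.
Then September (30), October (31), November (30), December (31), January (31), February 1949 (28), March (31), April (30): 30 + 31 + 30 + 31 + 31 + 28 + 31 + 30 = 242 days.
May 1–8, 1949: 8 days.
Residual: 265 days.
Total: 1726 days.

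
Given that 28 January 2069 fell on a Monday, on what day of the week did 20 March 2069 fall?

Wednesday

January 2069: 31 − 28 = 3 days remain.
Then February 2069 (28): 28 days.
March 1–20, 2069: 20 days.
Total: 3 + 28 + 20 = 51 days.
51 mod 7 = 2, so 2 days after Monday is Wednesday.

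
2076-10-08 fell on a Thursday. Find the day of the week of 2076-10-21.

Wednesday

Within October 2076: 21 − 8 = 13 days.
13 mod 7 = 6, so 6 days after Thursday is Wednesday.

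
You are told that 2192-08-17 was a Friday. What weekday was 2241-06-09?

From August 17, 2192 to August 17, 2240: 48 years, of which 11 contain a Feb 29 — 37×365 + 11×366 = 17531 days.
(2200 is not a leap year (divisible by 100 but not 400).)
August 2240: 31 − 17 = 14 days remain.
Then 9 full months totalling 273 days.
June 1–9, 2241: 9 days.
Residual: 296 days.
Total: 17827 days.
17827 mod 7 = 5, so 5 days after Friday is Wednesday.

Wednesday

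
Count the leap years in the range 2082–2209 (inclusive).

30

Years divisible by 4: 2084, 2088, …, 2208 — 32 in all.
Of these, 2100, 2200 are divisible by 100 but not 400, so not leap.
Leap years: 32 − 2 = 30.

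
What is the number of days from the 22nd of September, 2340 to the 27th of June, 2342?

September 22, 2340 → September 22, 2341: 365 days.
September 2341: 30 − 22 = 8 days remain.
Then October (31), November (30), December (31), January (31), February 2342 (28), March (31), April (30), May (31): 31 + 30 + 31 + 31 + 28 + 31 + 30 + 31 = 243 days.
June 1–27, 2342: 27 days.
Residual: 278 days.
Total: 643 days.

643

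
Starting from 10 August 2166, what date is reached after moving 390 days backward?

16 July 2165

Count 390 days before August 10, 2166:
July 2165: 31 − 16 = 15 days remain.
Then 12 full months totalling 365 days.
August 1–10, 2166: 10 days.
Total: 15 + 365 + 10 = 390 days.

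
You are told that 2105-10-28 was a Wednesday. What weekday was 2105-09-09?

Wednesday

Count forward from the earlier date (September 9, 2105) to the later (October 28, 2105):
September 2105: 30 − 9 = 21 days remain.
October 1–28, 2105: 28 days.
Total: 21 + 28 = 49 days.
49 is a multiple of 7, so 2105-09-09 falls on the same weekday: Wednesday.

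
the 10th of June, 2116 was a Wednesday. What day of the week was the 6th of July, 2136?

Friday

From June 10, 2116 to June 10, 2136: 20 years, of which 5 contain a Feb 29 — 15×365 + 5×366 = 7305 days.
June 2136: 30 − 10 = 20 days remain.
July 1–6, 2136: 6 days.
Residual: 26 days.
Total: 7331 days.
7331 mod 7 = 2, so 2 days after Wednesday is Friday.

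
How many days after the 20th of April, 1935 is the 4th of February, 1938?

1021

Day-of-year of April 20, 1935: 110.
Day-of-year of February 4, 1938: 35.
1935 has 365 days, so 365 − 110 = 255 days remain in 1935.
Full years: 1936: 366; 1937: 365. Sum = 731.
Total: 255 + 731 + 35 = 1021 days.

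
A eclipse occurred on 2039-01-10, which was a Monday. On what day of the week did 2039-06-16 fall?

January 2039: 31 − 10 = 21 days remain.
Then February 2039 (28), March (31), April (30), May (31): 28 + 31 + 30 + 31 = 120 days.
June 1–16, 2039: 16 days.
Total: 21 + 120 + 16 = 157 days.
157 mod 7 = 3, so 3 days after Monday is Thursday.

Thursday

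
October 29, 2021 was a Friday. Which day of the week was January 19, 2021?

Count forward from the earlier date (January 19, 2021) to the later (October 29, 2021):
January 2021: 31 − 19 = 12 days remain.
Then February 2021 (28), March (31), April (30), May (31), June (30), July (31), August (31), September (30): 28 + 31 + 30 + 31 + 30 + 31 + 31 + 30 = 242 days.
October 1–29, 2021: 29 days.
Total: 12 + 242 + 29 = 283 days.
283 mod 7 = 3, so 3 days before Friday is Tuesday.

Tuesday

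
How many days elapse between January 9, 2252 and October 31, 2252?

January 2252: 31 − 9 = 22 days remain.
Then February 2252 (29), March (31), April (30), May (31), June (30), July (31), August (31), September (30): 29 + 31 + 30 + 31 + 30 + 31 + 31 + 30 = 243 days.
October 1–31, 2252: 31 days.
Total: 22 + 243 + 31 = 296 days.

296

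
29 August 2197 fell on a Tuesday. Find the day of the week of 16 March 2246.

From August 29, 2197 to August 29, 2245: 48 years, of which 11 contain a Feb 29 — 37×365 + 11×366 = 17531 days.
(2200 is not a leap year (divisible by 100 but not 400).)
August 2245: 31 − 29 = 2 days remain.
Then September (30), October (31), November (30), December (31), January (31), February 2246 (28): 30 + 31 + 30 + 31 + 31 + 28 = 181 days.
March 1–16, 2246: 16 days.
Residual: 199 days.
Total: 17730 days.
17730 mod 7 = 6, so 6 days after Tuesday is Monday.

Monday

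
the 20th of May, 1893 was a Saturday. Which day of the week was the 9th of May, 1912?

Thursday

Day-of-year of May 20, 1893: 140.
Day-of-year of May 9, 1912: 130.
1893 has 365 days, so 365 − 140 = 225 days remain in 1893.
Full years 1894–1911: 15 common + 3 leap = 15×365 + 3×366 = 6573 days.
Total: 225 + 6573 + 130 = 6928 days.
6928 mod 7 = 5, so 5 days after Saturday is Thursday.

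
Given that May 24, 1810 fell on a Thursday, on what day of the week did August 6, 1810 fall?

Monday

May 1810: 31 − 24 = 7 days remain.
Then June (30), July (31): 30 + 31 = 61 days.
August 1–6, 1810: 6 days.
Total: 7 + 61 + 6 = 74 days.
74 mod 7 = 4, so 4 days after Thursday is Monday.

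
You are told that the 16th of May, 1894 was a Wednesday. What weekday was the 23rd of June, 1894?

Saturday

May 1894: 31 − 16 = 15 days remain.
June 1–23, 1894: 23 days.
Total: 15 + 23 = 38 days.
38 mod 7 = 3, so 3 days after Wednesday is Saturday.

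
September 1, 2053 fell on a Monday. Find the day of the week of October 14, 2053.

Tuesday

September 2053: 30 − 1 = 29 days remain.
October 1–14, 2053: 14 days.
Total: 29 + 14 = 43 days.
43 mod 7 = 1, so 1 day after Monday is Tuesday.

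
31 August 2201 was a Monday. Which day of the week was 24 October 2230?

Sunday

Day-of-year of August 31, 2201: 243.
Day-of-year of October 24, 2230: 297.
2201 has 365 days, so 365 − 243 = 122 days remain in 2201.
Full years 2202–2229: 21 common + 7 leap = 21×365 + 7×366 = 10227 days.
Total: 122 + 10227 + 297 = 10646 days.
10646 mod 7 = 6, so 6 days after Monday is Sunday.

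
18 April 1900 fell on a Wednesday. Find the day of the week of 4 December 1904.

Day-of-year of April 18, 1900: 108.
Day-of-year of December 4, 1904: 339.
1900 has 365 days, so 365 − 108 = 257 days remain in 1900.
Full years: 1901: 365; 1902: 365; 1903: 365. Sum = 1095.
Total: 257 + 1095 + 339 = 1691 days.
1691 mod 7 = 4, so 4 days after Wednesday is Sunday.

Sunday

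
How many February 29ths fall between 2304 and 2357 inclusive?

Years divisible by 4: 2304, 2308, …, 2356 — 14 in all.
No century exceptions apply. Count: 14.

14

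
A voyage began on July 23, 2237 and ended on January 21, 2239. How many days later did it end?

Day-of-year of July 23, 2237: 204.
Day-of-year of January 21, 2239: 21.
2237 has 365 days, so 365 − 204 = 161 days remain in 2237.
Full years: 2238: 365. Sum = 365.
Total: 161 + 365 + 21 = 547 days.

547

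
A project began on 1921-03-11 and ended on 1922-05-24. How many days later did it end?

439

March 11, 1921 → March 11, 1922: 365 days.
March 1922: 31 − 11 = 20 days remain.
Then April (30): 30 days.
May 1–24, 1922: 24 days.
Residual: 74 days.
Total: 439 days.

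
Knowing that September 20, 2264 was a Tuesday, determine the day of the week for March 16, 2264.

Count forward from the earlier date (March 16, 2264) to the later (September 20, 2264):
March 2264: 31 − 16 = 15 days remain.
Then April (30), May (31), June (30), July (31), August (31): 30 + 31 + 30 + 31 + 31 = 153 days.
September 1–20, 2264: 20 days.
Total: 15 + 153 + 20 = 188 days.
188 mod 7 = 6, so 6 days before Tuesday is Wednesday.

Wednesday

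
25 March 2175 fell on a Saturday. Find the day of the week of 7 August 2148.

Wednesday

Count forward from the earlier date (August 7, 2148) to the later (March 25, 2175):
Day-of-year of August 7, 2148: 220.
Day-of-year of March 25, 2175: 84.
2148 has 366 days, so 366 − 220 = 146 days remain in 2148.
Full years 2149–2174: 20 common + 6 leap = 20×365 + 6×366 = 9496 days.
Total: 146 + 9496 + 84 = 9726 days.
9726 mod 7 = 3, so 3 days before Saturday is Wednesday.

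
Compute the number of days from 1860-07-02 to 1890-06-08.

10933

From July 2, 1860 to July 2, 1889: 29 years, of which 7 contain a Feb 29 — 22×365 + 7×366 = 10592 days.
July 1889: 31 − 2 = 29 days remain.
Then 10 full months totalling 304 days.
June 1–8, 1890: 8 days.
Residual: 341 days.
Total: 10933 days.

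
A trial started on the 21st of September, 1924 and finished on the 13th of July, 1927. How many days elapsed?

Day-of-year of September 21, 1924: 265.
Day-of-year of July 13, 1927: 194.
1924 has 366 days, so 366 − 265 = 101 days remain in 1924.
Full years: 1925: 365; 1926: 365. Sum = 730.
Total: 101 + 730 + 194 = 1025 days.

1025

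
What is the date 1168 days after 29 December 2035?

11 March 2039

Count 1168 days after December 29, 2035:
Day-of-year of December 29, 2035: 363.
Day-of-year of March 11, 2039: 70.
2035 has 365 days, so 365 − 363 = 2 days remain in 2035.
Full years: 2036: 366; 2037: 365; 2038: 365. Sum = 1096.
Total: 2 + 1096 + 70 = 1168 days.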